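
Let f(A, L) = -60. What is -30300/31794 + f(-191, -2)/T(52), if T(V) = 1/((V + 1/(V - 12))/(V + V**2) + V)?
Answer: -91190151817/29208088 ≈ -3122.1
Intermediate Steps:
T(V) = 1/(V + (V + 1/(-12 + V))/(V + V**2)) (T(V) = 1/((V + 1/(-12 + V))/(V + V**2) + V) = 1/(V + (V + 1/(-12 + V))/(V + V**2)))
-30300/31794 + f(-191, -2)/T(52) = -30300/31794 - 60*(-1 - 1*52**4 + 11*52**2 + 11*52**3 + 12*52)/(52*(12 - 1*52**2 + 11*52)) = -30300*1/31794 - 60*(-1 - 1*7311616 + 11*2704 + 11*140608 + 624)/(52*(12 - 1*2704 + 572)) = -5050/5299 - 60*(-1 - 7311616 + 29744 + 1546688 + 624)/(52*(12 - 2704 + 572)) = -5050/5299 - 60/(52*(-2120)/(-5734561)) = -5050/5299 - 60/(52*(-1/5734561)*(-2120)) = -5050/5299 - 60/110240/5734561 = -5050/5299 - 60*5734561/110240 = -5050/5299 - 17203683/5512 = -91190151817/29208088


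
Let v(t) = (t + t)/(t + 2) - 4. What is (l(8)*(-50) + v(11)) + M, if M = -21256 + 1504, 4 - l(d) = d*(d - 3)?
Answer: -233406/13 ≈ -17954.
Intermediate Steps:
l(d) = 4 - d*(-3 + d) (l(d) = 4 - d*(d - 3) = 4 - d*(-3 + d))
M = -19752
v(t) = -4 + 2*t/(2 + t) (v(t) = (2*t)/(2 + t) - 4 = 2*t/(2 + t) - 4 = -4 + 2*t/(2 + t))
(l(8)*(-50) + v(11)) + M = ((4 - 1*8**2 + 3*8)*(-50) + 2*(-4 - 1*11)/(2 + 11)) - 19752 = ((4 - 1*64 + 24)*(-50) + 2*(-4 - 11)/13) - 19752 = ((4 - 64 + 24)*(-50) + 2*(1/13)*(-15)) - 19752 = (-36*(-50) - 30/13) - 19752 = (1800 - 30/13) - 19752 = 23370/13 - 19752 = -233406/13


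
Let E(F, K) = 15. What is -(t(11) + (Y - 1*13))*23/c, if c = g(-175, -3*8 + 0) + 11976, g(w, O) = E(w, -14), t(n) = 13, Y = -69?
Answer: 529/3997 ≈ 0.13235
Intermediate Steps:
g(w, O) = 15
c = 11991 (c = 15 + 11976 = 11991)
-(t(11) + (Y - 1*13))*23/c = -(13 + (-69 - 1*13))*23/11991 = -(13 + (-69 - 13))*23/11991 = -(13 - 82)*23/11991 = -(-69*23)/11991 = -(-1587)/11991 = -1*(-529/3997) = 529/3997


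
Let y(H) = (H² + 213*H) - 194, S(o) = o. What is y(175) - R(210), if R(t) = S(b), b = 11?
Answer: 67695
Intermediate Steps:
y(H) = -194 + H² + 213*H
R(t) = 11
y(175) - R(210) = (-194 + 175² + 213*175) - 1*11 = (-194 + 30625 + 37275) - 11 = 67706 - 11 = 67695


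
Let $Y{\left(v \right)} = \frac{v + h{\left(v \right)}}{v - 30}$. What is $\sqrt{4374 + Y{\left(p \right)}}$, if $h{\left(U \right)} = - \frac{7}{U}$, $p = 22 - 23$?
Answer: $\frac{2 \sqrt{1050807}}{31} \approx 66.135$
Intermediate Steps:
$p = -1$ ($p = 22 - 23 = -1$)
$Y{\left(v \right)} = \frac{v - \frac{7}{v}}{-30 + v}$ ($Y{\left(v \right)} = \frac{v - \frac{7}{v}}{v - 30} = \frac{v - \frac{7}{v}}{-30 + v}$)
$\sqrt{4374 + Y{\left(p \right)}} = \sqrt{4374 + \frac{-7 + \left(-1\right)^{2}}{\left(-1\right) \left(-30 - 1\right)}} = \sqrt{4374 - \frac{-7 + 1}{-31}} = \sqrt{4374 - \left(- \frac{1}{31}\right) \left(-6\right)} = \sqrt{4374 - \frac{6}{31}} = \sqrt{\frac{135588}{31}} = \frac{2 \sqrt{1050807}}{31}$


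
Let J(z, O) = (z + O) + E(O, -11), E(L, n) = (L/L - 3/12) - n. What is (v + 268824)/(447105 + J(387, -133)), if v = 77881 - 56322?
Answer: 1161532/1789483 ≈ 0.64909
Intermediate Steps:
E(L, n) = ¾ - n (E(L, n) = (1 - 3*1/12) - n = (1 - ¼) - n = ¾ - n)
v = 21559
J(z, O) = 47/4 + O + z (J(z, O) = (z + O) + (¾ - 1*(-11)) = (O + z) + (¾ + 11) = (O + z) + 47/4 = 47/4 + O + z)
(v + 268824)/(447105 + J(387, -133)) = (21559 + 268824)/(447105 + (47/4 - 133 + 387)) = 290383/(447105 + 1063/4) = 290383/(1789483/4) = 290383*(4/1789483) = 1161532/1789483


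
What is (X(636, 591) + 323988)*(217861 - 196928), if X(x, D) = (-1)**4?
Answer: 6782061737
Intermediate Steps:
X(x, D) = 1
(X(636, 591) + 323988)*(217861 - 196928) = (1 + 323988)*(217861 - 196928) = 323989*20933 = 6782061737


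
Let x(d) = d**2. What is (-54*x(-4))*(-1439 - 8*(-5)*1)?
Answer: 1208736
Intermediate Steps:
(-54*x(-4))*(-1439 - 8*(-5)*1) = (-54*(-4)**2)*(-1439 - 8*(-5)*1) = (-54*16)*(-1439 + 40*1) = -864*(-1439 + 40) = -864*(-1399) = 1208736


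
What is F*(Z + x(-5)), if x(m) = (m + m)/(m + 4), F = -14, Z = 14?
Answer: -336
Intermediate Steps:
x(m) = 2*m/(4 + m) (x(m) = (2*m)/(4 + m) = 2*m/(4 + m))
F*(Z + x(-5)) = -14*(14 + 2*(-5)/(4 - 5)) = -14*(14 + 2*(-5)/(-1)) = -14*(14 + 2*(-5)*(-1)) = -14*(14 + 10) = -14*24 = -336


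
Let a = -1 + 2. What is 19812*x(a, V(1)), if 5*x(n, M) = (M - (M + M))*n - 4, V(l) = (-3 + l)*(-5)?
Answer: -277368/5 ≈ -55474.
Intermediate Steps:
a = 1
V(l) = 15 - 5*l
x(n, M) = -⅘ - M*n/5 (x(n, M) = ((M - (M + M))*n - 4)/5 = ((M - 2*M)*n - 4)/5 = ((-M)*n - 4)/5 = (-M*n - 4)/5 = (-4 - M*n)/5 = -⅘ - M*n/5)
19812*x(a, V(1)) = 19812*(-⅘ - ⅕*(15 - 5*1)*1) = 19812*(-⅘ - ⅕*(15 - 5)*1) = 19812*(-⅘ - ⅕*10*1) = 19812*(-⅘ - 2) = 19812*(-14/5) = -277368/5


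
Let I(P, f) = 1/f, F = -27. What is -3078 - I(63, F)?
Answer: -83105/27 ≈ -3078.0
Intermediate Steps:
-3078 - I(63, F) = -3078 - 1/(-27) = -3078 - 1*(-1/27) = -3078 + 1/27 = -83105/27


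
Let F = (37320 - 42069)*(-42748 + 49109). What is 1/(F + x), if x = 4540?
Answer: -1/30203849 ≈ -3.3108e-8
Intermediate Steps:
F = -30208389 (F = -4749*6361 = -30208389)
1/(F + x) = 1/(-30208389 + 4540) = 1/(-30203849) = -1/30203849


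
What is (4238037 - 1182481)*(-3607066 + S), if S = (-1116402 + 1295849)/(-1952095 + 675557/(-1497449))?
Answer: -8054478855505065506188855/730790845303 ≈ -1.1022e+13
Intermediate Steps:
S = -268712730703/2923163381212 (S = 179447/(-1952095 + 675557*(-1/1497449)) = 179447/(-1952095 - 675557/1497449) = 179447/(-2923163381212/1497449) = 179447*(-1497449/2923163381212) = -268712730703/2923163381212 ≈ -0.091925)
(4238037 - 1182481)*(-3607066 + S) = (4238037 - 1182481)*(-3607066 - 268712730703/2923163381212) = 3055556*(-10544043513527574695/2923163381212) = -8054478855505065506188855/730790845303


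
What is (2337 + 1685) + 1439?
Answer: 5461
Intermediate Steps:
(2337 + 1685) + 1439 = 4022 + 1439 = 5461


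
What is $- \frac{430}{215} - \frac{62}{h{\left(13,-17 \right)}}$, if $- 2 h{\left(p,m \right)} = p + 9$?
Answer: $\frac{40}{11} \approx 3.6364$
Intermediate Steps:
$h{\left(p,m \right)} = - \frac{9}{2} - \frac{p}{2}$ ($h{\left(p,m \right)} = - \frac{p + 9}{2} = - \frac{9 + p}{2} = - \frac{9}{2} - \frac{p}{2}$)
$- \frac{430}{215} - \frac{62}{h{\left(13,-17 \right)}} = - \frac{430}{215} - \frac{62}{- \frac{9}{2} - \frac{13}{2}} = \left(-430\right) \frac{1}{215} - \frac{62}{- \frac{9}{2} - \frac{13}{2}} = -2 - \frac{62}{-11} = -2 - - \frac{62}{11} = -2 + \frac{62}{11} = \frac{40}{11}$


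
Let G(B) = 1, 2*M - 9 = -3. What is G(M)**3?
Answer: 1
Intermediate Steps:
M = 3 (M = 9/2 + (1/2)*(-3) = 9/2 - 3/2 = 3)
G(M)**3 = 1**3 = 1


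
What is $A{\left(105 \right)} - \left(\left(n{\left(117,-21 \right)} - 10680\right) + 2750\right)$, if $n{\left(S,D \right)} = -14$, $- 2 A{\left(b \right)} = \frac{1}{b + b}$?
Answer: $\frac{3336479}{420} \approx 7944.0$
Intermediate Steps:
$A{\left(b \right)} = - \frac{1}{4 b}$ ($A{\left(b \right)} = - \frac{1}{2 \left(b + b\right)} = - \frac{1}{2 \cdot 2 b} = - \frac{\frac{1}{2} \frac{1}{b}}{2} = - \frac{1}{4 b}$)
$A{\left(105 \right)} - \left(\left(n{\left(117,-21 \right)} - 10680\right) + 2750\right) = - \frac{1}{4 \cdot 105} - \left(\left(-14 - 10680\right) + 2750\right) = \left(- \frac{1}{4}\right) \frac{1}{105} - \left(-10694 + 2750\right) = - \frac{1}{420} - -7944 = - \frac{1}{420} + 7944 = \frac{3336479}{420}$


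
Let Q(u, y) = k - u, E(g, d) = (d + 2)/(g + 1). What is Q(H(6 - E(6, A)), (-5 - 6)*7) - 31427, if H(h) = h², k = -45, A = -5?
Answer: -1544153/49 ≈ -31513.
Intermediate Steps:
E(g, d) = (2 + d)/(1 + g)
Q(u, y) = -45 - u
Q(H(6 - E(6, A)), (-5 - 6)*7) - 31427 = (-45 - (6 - (2 - 5)/(1 + 6))²) - 31427 = (-45 - (6 - (-3)/7)²) - 31427 = (-45 - (6 - 1*(-3/7))²) - 31427 = (-45 - (6 + 3/7)²) - 31427 = (-45 - (45/7)²) - 31427 = (-45 - 1*2025/49) - 31427 = (-45 - 2025/49) - 31427 = -4230/49 - 31427 = -1544153/49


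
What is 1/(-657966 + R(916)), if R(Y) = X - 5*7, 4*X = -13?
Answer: -4/2632017 ≈ -1.5197e-6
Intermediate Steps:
X = -13/4 (X = (¼)*(-13) = -13/4 ≈ -3.2500)
R(Y) = -153/4 (R(Y) = -13/4 - 5*7 = -13/4 - 35 = -153/4)
1/(-657966 + R(916)) = 1/(-657966 - 153/4) = 1/(-2632017/4) = -4/2632017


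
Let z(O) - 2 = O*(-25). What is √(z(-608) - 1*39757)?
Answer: I*√24555 ≈ 156.7*I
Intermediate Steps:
z(O) = 2 - 25*O (z(O) = 2 + O*(-25) = 2 - 25*O)
√(z(-608) - 1*39757) = √((2 - 25*(-608)) - 1*39757) = √((2 + 15200) - 39757) = √(15202 - 39757) = √(-24555) = I*√24555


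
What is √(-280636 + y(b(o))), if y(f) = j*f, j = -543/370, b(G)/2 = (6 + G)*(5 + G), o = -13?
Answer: 2*I*√2402598145/185 ≈ 529.91*I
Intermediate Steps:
b(G) = 2*(5 + G)*(6 + G) (b(G) = 2*((6 + G)*(5 + G)) = 2*((5 + G)*(6 + G)) = 2*(5 + G)*(6 + G))
j = -543/370 (j = -543*1/370 = -543/370 ≈ -1.4676)
y(f) = -543*f/370
√(-280636 + y(b(o))) = √(-280636 - 543*(60 + 2*(-13)² + 22*(-13))/370) = √(-280636 - 543*(60 + 2*169 - 286)/370) = √(-280636 - 543*(60 + 338 - 286)/370) = √(-280636 - 543/370*112) = √(-280636 - 30408/185) = √(-51948068/185) = 2*I*√2402598145/185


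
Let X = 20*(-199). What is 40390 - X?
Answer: 44370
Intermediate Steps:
X = -3980
40390 - X = 40390 - 1*(-3980) = 40390 + 3980 = 44370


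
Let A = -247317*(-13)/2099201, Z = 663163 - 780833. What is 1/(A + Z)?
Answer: -161477/19000751273 ≈ -8.4984e-6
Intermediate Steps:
Z = -117670
A = 247317/161477 (A = 3215121*(1/2099201) = 247317/161477 ≈ 1.5316)
1/(A + Z) = 1/(247317/161477 - 117670) = 1/(-19000751273/161477) = -161477/19000751273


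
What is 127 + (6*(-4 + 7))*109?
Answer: 2089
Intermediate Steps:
127 + (6*(-4 + 7))*109 = 127 + (6*3)*109 = 127 + 18*109 = 127 + 1962 = 2089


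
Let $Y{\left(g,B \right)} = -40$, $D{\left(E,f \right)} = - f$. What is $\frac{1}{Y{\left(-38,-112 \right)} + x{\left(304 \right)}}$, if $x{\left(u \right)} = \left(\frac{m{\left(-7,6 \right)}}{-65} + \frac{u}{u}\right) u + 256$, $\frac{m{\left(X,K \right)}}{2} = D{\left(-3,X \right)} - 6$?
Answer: $\frac{65}{33192} \approx 0.0019583$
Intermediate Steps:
$m{\left(X,K \right)} = -12 - 2 X$ ($m{\left(X,K \right)} = 2 \left(- X - 6\right) = 2 \left(-6 - X\right) = -12 - 2 X$)
$x{\left(u \right)} = 256 + \frac{63 u}{65}$ ($x{\left(u \right)} = \left(\frac{-12 - -14}{-65} + \frac{u}{u}\right) u + 256 = \left(\left(-12 + 14\right) \left(- \frac{1}{65}\right) + 1\right) u + 256 = \left(2 \left(- \frac{1}{65}\right) + 1\right) u + 256 = \left(- \frac{2}{65} + 1\right) u + 256 = \frac{63 u}{65} + 256 = 256 + \frac{63 u}{65}$)
$\frac{1}{Y{\left(-38,-112 \right)} + x{\left(304 \right)}} = \frac{1}{-40 + \left(256 + \frac{63}{65} \cdot 304\right)} = \frac{1}{-40 + \left(256 + \frac{19152}{65}\right)} = \frac{1}{-40 + \frac{35792}{65}} = \frac{1}{\frac{33192}{65}} = \frac{65}{33192}$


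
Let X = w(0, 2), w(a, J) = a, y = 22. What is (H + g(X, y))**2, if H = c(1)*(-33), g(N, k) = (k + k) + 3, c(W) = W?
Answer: 196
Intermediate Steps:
X = 0
g(N, k) = 3 + 2*k (g(N, k) = 2*k + 3 = 3 + 2*k)
H = -33 (H = 1*(-33) = -33)
(H + g(X, y))**2 = (-33 + (3 + 2*22))**2 = (-33 + (3 + 44))**2 = (-33 + 47)**2 = 14**2 = 196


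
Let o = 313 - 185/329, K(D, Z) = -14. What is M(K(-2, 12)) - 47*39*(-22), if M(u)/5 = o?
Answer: 13781214/329 ≈ 41888.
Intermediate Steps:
o = 102792/329 (o = 313 - 185/329 = 102792/329 ≈ 312.44)
M(u) = 513960/329 (M(u) = 5*(102792/329) = 513960/329)
M(K(-2, 12)) - 47*39*(-22) = 513960/329 - 47*39*(-22) = 513960/329 - 1833*(-22) = 513960/329 - 1*(-40326) = 513960/329 + 40326 = 13781214/329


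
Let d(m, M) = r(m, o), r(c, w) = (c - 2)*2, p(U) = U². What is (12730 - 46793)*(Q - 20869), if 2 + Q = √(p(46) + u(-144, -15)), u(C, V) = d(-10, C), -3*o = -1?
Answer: 710928873 - 68126*√523 ≈ 7.0937e+8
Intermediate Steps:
o = ⅓ (o = -⅓*(-1) = ⅓ ≈ 0.33333)
r(c, w) = -4 + 2*c (r(c, w) = (-2 + c)*2 = -4 + 2*c)
d(m, M) = -4 + 2*m
u(C, V) = -24 (u(C, V) = -4 + 2*(-10) = -4 - 20 = -24)
Q = -2 + 2*√523 (Q = -2 + √(46² - 24) = -2 + √(2116 - 24) = -2 + √2092 = -2 + 2*√523 ≈ 43.738)
(12730 - 46793)*(Q - 20869) = (12730 - 46793)*((-2 + 2*√523) - 20869) = -34063*(-20871 + 2*√523) = 710928873 - 68126*√523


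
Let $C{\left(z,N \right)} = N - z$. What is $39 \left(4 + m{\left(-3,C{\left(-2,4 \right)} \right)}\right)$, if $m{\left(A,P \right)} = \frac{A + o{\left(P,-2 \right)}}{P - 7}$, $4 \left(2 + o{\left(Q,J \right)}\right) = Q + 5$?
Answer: $\frac{975}{4} \approx 243.75$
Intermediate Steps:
$o{\left(Q,J \right)} = - \frac{3}{4} + \frac{Q}{4}$ ($o{\left(Q,J \right)} = -2 + \frac{Q + 5}{4} = -2 + \frac{5 + Q}{4} = -2 + \left(\frac{5}{4} + \frac{Q}{4}\right) = - \frac{3}{4} + \frac{Q}{4}$)
$m{\left(A,P \right)} = \frac{- \frac{3}{4} + A + \frac{P}{4}}{-7 + P}$ ($m{\left(A,P \right)} = \frac{A + \left(- \frac{3}{4} + \frac{P}{4}\right)}{P - 7} = \frac{- \frac{3}{4} + A + \frac{P}{4}}{-7 + P}$)
$39 \left(4 + m{\left(-3,C{\left(-2,4 \right)} \right)}\right) = 39 \left(4 + \frac{-3 + \left(4 - -2\right) + 4 \left(-3\right)}{4 \left(-7 + \left(4 - -2\right)\right)}\right) = 39 \left(4 + \frac{-3 + \left(4 + 2\right) - 12}{4 \left(-7 + \left(4 + 2\right)\right)}\right) = 39 \left(4 + \frac{-3 + 6 - 12}{4 \left(-7 + 6\right)}\right) = 39 \left(4 + \frac{1}{4} \frac{1}{-1} \left(-9\right)\right) = 39 \left(4 + \frac{1}{4} \left(-1\right) \left(-9\right)\right) = 39 \left(4 + \frac{9}{4}\right) = 39 \cdot \frac{25}{4} = \frac{975}{4}$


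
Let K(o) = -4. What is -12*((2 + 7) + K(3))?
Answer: -60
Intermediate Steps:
-12*((2 + 7) + K(3)) = -12*((2 + 7) - 4) = -12*(9 - 4) = -12*5 = -60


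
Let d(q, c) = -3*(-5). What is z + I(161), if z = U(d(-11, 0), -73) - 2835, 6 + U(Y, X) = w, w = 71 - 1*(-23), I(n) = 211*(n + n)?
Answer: 65195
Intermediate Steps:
I(n) = 422*n (I(n) = 211*(2*n) = 422*n)
d(q, c) = 15
w = 94 (w = 71 + 23 = 94)
U(Y, X) = 88 (U(Y, X) = -6 + 94 = 88)
z = -2747 (z = 88 - 2835 = -2747)
z + I(161) = -2747 + 422*161 = -2747 + 67942 = 65195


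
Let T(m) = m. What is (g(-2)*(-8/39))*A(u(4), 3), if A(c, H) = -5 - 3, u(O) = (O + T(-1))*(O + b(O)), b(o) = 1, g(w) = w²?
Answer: 256/39 ≈ 6.5641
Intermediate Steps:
u(O) = (1 + O)*(-1 + O) (u(O) = (O - 1)*(O + 1) = (-1 + O)*(1 + O) = (1 + O)*(-1 + O))
A(c, H) = -8
(g(-2)*(-8/39))*A(u(4), 3) = ((-2)²*(-8/39))*(-8) = (4*(-8*1/39))*(-8) = (4*(-8/39))*(-8) = -32/39*(-8) = 256/39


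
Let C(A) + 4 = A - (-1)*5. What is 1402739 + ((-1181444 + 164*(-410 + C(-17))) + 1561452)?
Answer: 1712883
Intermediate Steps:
C(A) = 1 + A (C(A) = -4 + (A - (-1)*5) = -4 + (A - 1*(-5)) = -4 + (A + 5) = -4 + (5 + A) = 1 + A)
1402739 + ((-1181444 + 164*(-410 + C(-17))) + 1561452) = 1402739 + ((-1181444 + 164*(-410 + (1 - 17))) + 1561452) = 1402739 + ((-1181444 + 164*(-410 - 16)) + 1561452) = 1402739 + ((-1181444 + 164*(-426)) + 1561452) = 1402739 + ((-1181444 - 69864) + 1561452) = 1402739 + (-1251308 + 1561452) = 1402739 + 310144 = 1712883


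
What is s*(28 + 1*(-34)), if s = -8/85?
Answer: 48/85 ≈ 0.56471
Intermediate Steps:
s = -8/85 (s = -8*1/85 = -8/85 ≈ -0.094118)
s*(28 + 1*(-34)) = -8*(28 + 1*(-34))/85 = -8*(28 - 34)/85 = -8/85*(-6) = 48/85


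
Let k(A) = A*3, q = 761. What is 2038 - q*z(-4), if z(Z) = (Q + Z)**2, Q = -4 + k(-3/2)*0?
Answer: -46666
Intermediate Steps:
k(A) = 3*A
Q = -4 (Q = -4 + (3*(-3/2))*0 = -4 - 9/2*0 = -4 + 0 = -4)
z(Z) = (-4 + Z)**2
2038 - q*z(-4) = 2038 - 761*(-4 - 4)**2 = 2038 - 761*(-8)**2 = 2038 - 761*64 = 2038 - 1*48704 = 2038 - 48704 = -46666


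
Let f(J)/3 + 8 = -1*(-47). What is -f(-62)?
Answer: -117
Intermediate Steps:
f(J) = 117 (f(J) = -24 + 3*(-1*(-47)) = -24 + 3*47 = -24 + 141 = 117)
-f(-62) = -1*117 = -117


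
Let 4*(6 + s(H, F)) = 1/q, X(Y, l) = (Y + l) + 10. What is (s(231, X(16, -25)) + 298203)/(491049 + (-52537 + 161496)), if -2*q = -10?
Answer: 5963941/12000160 ≈ 0.49699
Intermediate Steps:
X(Y, l) = 10 + Y + l
q = 5 (q = -½*(-10) = 5)
s(H, F) = -119/20 (s(H, F) = -6 + (¼)/5 = -6 + (¼)*(⅕) = -6 + 1/20 = -119/20)
(s(231, X(16, -25)) + 298203)/(491049 + (-52537 + 161496)) = (-119/20 + 298203)/(491049 + (-52537 + 161496)) = 5963941/(20*(491049 + 108959)) = (5963941/20)/600008 = (5963941/20)*(1/600008) = 5963941/12000160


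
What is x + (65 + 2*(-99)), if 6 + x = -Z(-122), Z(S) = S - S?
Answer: -139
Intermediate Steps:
Z(S) = 0
x = -6 (x = -6 - 1*0 = -6 + 0 = -6)
x + (65 + 2*(-99)) = -6 + (65 + 2*(-99)) = -6 + (65 - 198) = -6 - 133 = -139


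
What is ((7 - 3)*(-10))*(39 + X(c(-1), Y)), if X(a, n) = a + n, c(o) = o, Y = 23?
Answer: -2440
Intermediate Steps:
((7 - 3)*(-10))*(39 + X(c(-1), Y)) = ((7 - 3)*(-10))*(39 + (-1 + 23)) = (4*(-10))*(39 + 22) = -40*61 = -2440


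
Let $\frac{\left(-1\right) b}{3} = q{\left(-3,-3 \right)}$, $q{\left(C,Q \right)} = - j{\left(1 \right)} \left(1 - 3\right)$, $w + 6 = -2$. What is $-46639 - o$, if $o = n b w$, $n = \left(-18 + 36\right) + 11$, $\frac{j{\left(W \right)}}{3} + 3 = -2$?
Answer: $-25759$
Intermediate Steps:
$w = -8$ ($w = -6 - 2 = -8$)
$j{\left(W \right)} = -15$ ($j{\left(W \right)} = -9 + 3 \left(-2\right) = -9 - 6 = -15$)
$q{\left(C,Q \right)} = -30$ ($q{\left(C,Q \right)} = \left(-1\right) \left(-15\right) \left(1 - 3\right) = 15 \left(-2\right) = -30$)
$n = 29$ ($n = 18 + 11 = 29$)
$b = 90$ ($b = \left(-3\right) \left(-30\right) = 90$)
$o = -20880$ ($o = 29 \cdot 90 \left(-8\right) = 29 \left(-720\right) = -20880$)
$-46639 - o = -46639 - -20880 = -46639 + 20880 = -25759$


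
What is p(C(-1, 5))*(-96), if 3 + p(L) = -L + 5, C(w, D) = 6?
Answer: 384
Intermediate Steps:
p(L) = 2 - L (p(L) = -3 + (-L + 5) = -3 + (5 - L) = 2 - L)
p(C(-1, 5))*(-96) = (2 - 1*6)*(-96) = (2 - 6)*(-96) = -4*(-96) = 384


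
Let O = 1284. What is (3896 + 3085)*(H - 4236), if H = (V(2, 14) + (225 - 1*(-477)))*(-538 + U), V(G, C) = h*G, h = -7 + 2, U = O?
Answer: 3574244076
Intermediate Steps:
U = 1284
h = -5
V(G, C) = -5*G
H = 516232 (H = (-5*2 + (225 - 1*(-477)))*(-538 + 1284) = (-10 + (225 + 477))*746 = (-10 + 702)*746 = 692*746 = 516232)
(3896 + 3085)*(H - 4236) = (3896 + 3085)*(516232 - 4236) = 6981*511996 = 3574244076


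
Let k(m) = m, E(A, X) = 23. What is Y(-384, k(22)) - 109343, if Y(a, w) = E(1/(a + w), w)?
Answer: -109320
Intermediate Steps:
Y(a, w) = 23
Y(-384, k(22)) - 109343 = 23 - 109343 = -109320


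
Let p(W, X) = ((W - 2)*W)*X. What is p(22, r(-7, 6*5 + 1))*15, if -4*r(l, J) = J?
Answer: -51150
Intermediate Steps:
r(l, J) = -J/4
p(W, X) = W*X*(-2 + W) (p(W, X) = ((-2 + W)*W)*X = (W*(-2 + W))*X = W*X*(-2 + W))
p(22, r(-7, 6*5 + 1))*15 = (22*(-(6*5 + 1)/4)*(-2 + 22))*15 = (22*(-(30 + 1)/4)*20)*15 = (22*(-1/4*31)*20)*15 = (22*(-31/4)*20)*15 = -3410*15 = -51150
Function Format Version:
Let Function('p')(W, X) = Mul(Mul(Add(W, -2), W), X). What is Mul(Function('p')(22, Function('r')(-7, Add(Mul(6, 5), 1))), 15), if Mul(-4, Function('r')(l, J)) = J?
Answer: -51150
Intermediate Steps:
Function('r')(l, J) = Mul(Rational(-1, 4), J)
Function('p')(W, X) = Mul(W, X, Add(-2, W)) (Function('p')(W, X) = Mul(Mul(Add(-2, W), W), X) = Mul(Mul(W, Add(-2, W)), X) = Mul(W, X, Add(-2, W)))
Mul(Function('p')(22, Function('r')(-7, Add(Mul(6, 5), 1))), 15) = Mul(Mul(22, Mul(Rational(-1, 4), Add(Mul(6, 5), 1)), Add(-2, 22)), 15) = Mul(Mul(22, Mul(Rational(-1, 4), Add(30, 1)), 20), 15) = Mul(Mul(22, Mul(Rational(-1, 4), 31), 20), 15) = Mul(Mul(22, Rational(-31, 4), 20), 15) = Mul(-3410, 15) = -51150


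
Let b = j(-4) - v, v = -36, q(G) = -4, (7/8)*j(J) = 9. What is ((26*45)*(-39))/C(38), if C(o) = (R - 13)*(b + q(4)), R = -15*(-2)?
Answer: -159705/2516 ≈ -63.476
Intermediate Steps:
j(J) = 72/7 (j(J) = (8/7)*9 = 72/7)
R = 30
b = 324/7 (b = 72/7 - 1*(-36) = 72/7 + 36 = 324/7 ≈ 46.286)
C(o) = 5032/7 (C(o) = (30 - 13)*(324/7 - 4) = 17*(296/7) = 5032/7)
((26*45)*(-39))/C(38) = ((26*45)*(-39))/(5032/7) = (1170*(-39))*(7/5032) = -45630*7/5032 = -159705/2516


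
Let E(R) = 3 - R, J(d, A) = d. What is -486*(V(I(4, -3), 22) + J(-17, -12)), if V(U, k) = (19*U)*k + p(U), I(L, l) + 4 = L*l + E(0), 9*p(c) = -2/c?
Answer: 34439310/13 ≈ 2.6492e+6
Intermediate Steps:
p(c) = -2/(9*c) (p(c) = (-2/c)/9 = -2/(9*c))
I(L, l) = -1 + L*l (I(L, l) = -4 + (L*l + (3 - 1*0)) = -4 + (L*l + (3 + 0)) = -4 + (L*l + 3) = -4 + (3 + L*l) = -1 + L*l)
V(U, k) = -2/(9*U) + 19*U*k (V(U, k) = (19*U)*k - 2/(9*U) = 19*U*k - 2/(9*U) = -2/(9*U) + 19*U*k)
-486*(V(I(4, -3), 22) + J(-17, -12)) = -486*((-2/(9*(-1 + 4*(-3))) + 19*(-1 + 4*(-3))*22) - 17) = -486*((-2/(9*(-1 - 12)) + 19*(-1 - 12)*22) - 17) = -486*((-2/9/(-13) + 19*(-13)*22) - 17) = -486*((-2/9*(-1/13) - 5434) - 17) = -486*((2/117 - 5434) - 17) = -486*(-635776/117 - 17) = -486*(-637765/117) = 34439310/13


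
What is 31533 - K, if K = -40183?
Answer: 71716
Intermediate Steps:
31533 - K = 31533 - 1*(-40183) = 31533 + 40183 = 71716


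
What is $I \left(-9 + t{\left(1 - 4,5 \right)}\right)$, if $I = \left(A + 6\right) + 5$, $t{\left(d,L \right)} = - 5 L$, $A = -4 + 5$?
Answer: $-408$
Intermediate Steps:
$A = 1$
$I = 12$ ($I = \left(1 + 6\right) + 5 = 7 + 5 = 12$)
$I \left(-9 + t{\left(1 - 4,5 \right)}\right) = 12 \left(-9 - 25\right) = 12 \left(-34\right) = -408$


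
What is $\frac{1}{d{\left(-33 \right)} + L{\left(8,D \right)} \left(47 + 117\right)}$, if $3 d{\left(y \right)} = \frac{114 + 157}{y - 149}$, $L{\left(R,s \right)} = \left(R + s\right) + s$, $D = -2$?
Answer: $\frac{546}{357905} \approx 0.0015255$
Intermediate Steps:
$L{\left(R,s \right)} = R + 2 s$
$d{\left(y \right)} = \frac{271}{3 \left(-149 + y\right)}$ ($d{\left(y \right)} = \frac{\left(114 + 157\right) \frac{1}{y - 149}}{3} = \frac{271 \frac{1}{-149 + y}}{3} = \frac{271}{3 \left(-149 + y\right)}$)
$\frac{1}{d{\left(-33 \right)} + L{\left(8,D \right)} \left(47 + 117\right)} = \frac{1}{\frac{271}{3 \left(-149 - 33\right)} + \left(8 + 2 \left(-2\right)\right) \left(47 + 117\right)} = \frac{1}{\frac{271}{3 \left(-182\right)} + \left(8 - 4\right) 164} = \frac{1}{\frac{271}{3} \left(- \frac{1}{182}\right) + 4 \cdot 164} = \frac{1}{- \frac{271}{546} + 656} = \frac{1}{\frac{357905}{546}} = \frac{546}{357905}$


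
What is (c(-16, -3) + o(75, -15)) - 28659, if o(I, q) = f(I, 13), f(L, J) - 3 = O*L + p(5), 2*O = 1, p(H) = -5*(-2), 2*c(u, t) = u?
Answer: -57233/2 ≈ -28617.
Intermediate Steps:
c(u, t) = u/2
p(H) = 10
O = 1/2 (O = (1/2)*1 = 1/2 ≈ 0.50000)
f(L, J) = 13 + L/2 (f(L, J) = 3 + (L/2 + 10) = 3 + (10 + L/2) = 13 + L/2)
o(I, q) = 13 + I/2
(c(-16, -3) + o(75, -15)) - 28659 = ((1/2)*(-16) + (13 + (1/2)*75)) - 28659 = (-8 + (13 + 75/2)) - 28659 = (-8 + 101/2) - 28659 = 85/2 - 28659 = -57233/2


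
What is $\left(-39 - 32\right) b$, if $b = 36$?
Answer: $-2556$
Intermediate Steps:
$\left(-39 - 32\right) b = \left(-39 - 32\right) 36 = \left(-71\right) 36 = -2556$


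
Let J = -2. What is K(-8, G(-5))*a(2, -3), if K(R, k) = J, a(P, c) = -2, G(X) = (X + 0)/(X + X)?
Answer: 4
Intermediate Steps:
G(X) = ½ (G(X) = X/((2*X)) = X*(1/(2*X)) = ½)
K(R, k) = -2
K(-8, G(-5))*a(2, -3) = -2*(-2) = 4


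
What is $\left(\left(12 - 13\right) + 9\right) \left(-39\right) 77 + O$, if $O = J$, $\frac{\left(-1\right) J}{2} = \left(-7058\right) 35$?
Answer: $470036$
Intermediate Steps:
$J = 494060$ ($J = - 2 \left(\left(-7058\right) 35\right) = \left(-2\right) \left(-247030\right) = 494060$)
$O = 494060$
$\left(\left(12 - 13\right) + 9\right) \left(-39\right) 77 + O = \left(\left(12 - 13\right) + 9\right) \left(-39\right) 77 + 494060 = \left(-1 + 9\right) \left(-39\right) 77 + 494060 = 8 \left(-39\right) 77 + 494060 = \left(-312\right) 77 + 494060 = -24024 + 494060 = 470036$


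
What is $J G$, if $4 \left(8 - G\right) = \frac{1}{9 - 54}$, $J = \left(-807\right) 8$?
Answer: $- \frac{775258}{15} \approx -51684.0$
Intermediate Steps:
$J = -6456$
$G = \frac{1441}{180}$ ($G = 8 - \frac{1}{4 \left(9 - 54\right)} = 8 - \frac{1}{4 \left(-45\right)} = 8 - - \frac{1}{180} = 8 + \frac{1}{180} = \frac{1441}{180} \approx 8.0056$)
$J G = \left(-6456\right) \frac{1441}{180} = - \frac{775258}{15}$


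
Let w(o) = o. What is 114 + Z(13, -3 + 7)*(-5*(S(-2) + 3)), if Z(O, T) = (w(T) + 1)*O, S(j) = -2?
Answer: -211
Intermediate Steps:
Z(O, T) = O*(1 + T) (Z(O, T) = (T + 1)*O = (1 + T)*O = O*(1 + T))
114 + Z(13, -3 + 7)*(-5*(S(-2) + 3)) = 114 + (13*(1 + (-3 + 7)))*(-5*(-2 + 3)) = 114 + (13*(1 + 4))*(-5*1) = 114 + (13*5)*(-5) = 114 + 65*(-5) = 114 - 325 = -211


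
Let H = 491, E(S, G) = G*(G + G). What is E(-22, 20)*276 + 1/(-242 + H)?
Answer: 54979201/249 ≈ 2.2080e+5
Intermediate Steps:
E(S, G) = 2*G**2 (E(S, G) = G*(2*G) = 2*G**2)
E(-22, 20)*276 + 1/(-242 + H) = (2*20**2)*276 + 1/(-242 + 491) = (2*400)*276 + 1/249 = 800*276 + 1/249 = 220800 + 1/249 = 54979201/249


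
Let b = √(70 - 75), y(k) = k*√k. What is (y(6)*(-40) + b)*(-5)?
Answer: 1200*√6 - 5*I*√5 ≈ 2939.4 - 11.18*I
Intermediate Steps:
y(k) = k^(3/2)
b = I*√5 (b = √(-5) = I*√5 ≈ 2.2361*I)
(y(6)*(-40) + b)*(-5) = (6^(3/2)*(-40) + I*√5)*(-5) = ((6*√6)*(-40) + I*√5)*(-5) = (-240*√6 + I*√5)*(-5) = 1200*√6 - 5*I*√5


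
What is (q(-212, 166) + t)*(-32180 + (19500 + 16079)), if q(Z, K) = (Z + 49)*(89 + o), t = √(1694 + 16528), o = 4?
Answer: -51525441 + 3399*√18222 ≈ -5.1067e+7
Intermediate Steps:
t = √18222 ≈ 134.99
q(Z, K) = 4557 + 93*Z (q(Z, K) = (Z + 49)*(89 + 4) = (49 + Z)*93 = 4557 + 93*Z)
(q(-212, 166) + t)*(-32180 + (19500 + 16079)) = ((4557 + 93*(-212)) + √18222)*(-32180 + (19500 + 16079)) = ((4557 - 19716) + √18222)*(-32180 + 35579) = (-15159 + √18222)*3399 = -51525441 + 3399*√18222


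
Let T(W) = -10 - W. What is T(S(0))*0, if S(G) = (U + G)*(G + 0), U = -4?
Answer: 0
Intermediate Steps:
S(G) = G*(-4 + G) (S(G) = (-4 + G)*(G + 0) = (-4 + G)*G = G*(-4 + G))
T(S(0))*0 = (-10 - 0*(-4 + 0))*0 = (-10 - 0*(-4))*0 = (-10 - 1*0)*0 = (-10 + 0)*0 = -10*0 = 0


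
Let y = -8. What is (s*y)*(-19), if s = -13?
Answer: -1976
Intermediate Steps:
(s*y)*(-19) = -13*(-8)*(-19) = 104*(-19) = -1976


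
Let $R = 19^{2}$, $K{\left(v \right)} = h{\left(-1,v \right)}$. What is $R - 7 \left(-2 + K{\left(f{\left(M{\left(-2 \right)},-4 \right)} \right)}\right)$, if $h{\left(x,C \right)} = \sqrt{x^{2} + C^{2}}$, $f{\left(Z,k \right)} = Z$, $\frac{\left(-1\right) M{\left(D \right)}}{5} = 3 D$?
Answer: $375 - 7 \sqrt{901} \approx 164.88$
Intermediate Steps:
$M{\left(D \right)} = - 15 D$ ($M{\left(D \right)} = - 5 \cdot 3 D = - 15 D$)
$h{\left(x,C \right)} = \sqrt{C^{2} + x^{2}}$
$K{\left(v \right)} = \sqrt{1 + v^{2}}$ ($K{\left(v \right)} = \sqrt{v^{2} + \left(-1\right)^{2}} = \sqrt{v^{2} + 1} = \sqrt{1 + v^{2}}$)
$R = 361$
$R - 7 \left(-2 + K{\left(f{\left(M{\left(-2 \right)},-4 \right)} \right)}\right) = 361 - 7 \left(-2 + \sqrt{1 + \left(\left(-15\right) \left(-2\right)\right)^{2}}\right) = 361 - 7 \left(-2 + \sqrt{1 + 30^{2}}\right) = 361 - 7 \left(-2 + \sqrt{1 + 900}\right) = 361 - 7 \left(-2 + \sqrt{901}\right) = 361 - \left(-14 + 7 \sqrt{901}\right) = 361 + \left(14 - 7 \sqrt{901}\right) = 375 - 7 \sqrt{901}$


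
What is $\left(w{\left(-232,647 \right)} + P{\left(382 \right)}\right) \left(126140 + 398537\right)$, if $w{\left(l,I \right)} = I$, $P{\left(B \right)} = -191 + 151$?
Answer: $318478939$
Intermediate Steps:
$P{\left(B \right)} = -40$
$\left(w{\left(-232,647 \right)} + P{\left(382 \right)}\right) \left(126140 + 398537\right) = \left(647 - 40\right) \left(126140 + 398537\right) = 607 \cdot 524677 = 318478939$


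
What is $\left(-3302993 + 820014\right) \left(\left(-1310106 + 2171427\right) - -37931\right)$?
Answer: $-2232823831708$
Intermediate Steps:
$\left(-3302993 + 820014\right) \left(\left(-1310106 + 2171427\right) - -37931\right) = - 2482979 \left(861321 + \left(38399 - 468\right)\right) = - 2482979 \left(861321 + 37931\right) = \left(-2482979\right) 899252 = -2232823831708$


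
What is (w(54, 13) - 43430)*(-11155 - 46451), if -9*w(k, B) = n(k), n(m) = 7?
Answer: 7505620154/3 ≈ 2.5019e+9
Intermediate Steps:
w(k, B) = -7/9 (w(k, B) = -1/9*7 = -7/9)
(w(54, 13) - 43430)*(-11155 - 46451) = (-7/9 - 43430)*(-11155 - 46451) = -390877/9*(-57606) = 7505620154/3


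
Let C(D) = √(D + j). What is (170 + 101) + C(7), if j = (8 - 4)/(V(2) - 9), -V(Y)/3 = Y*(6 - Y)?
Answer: 271 + √7491/33 ≈ 273.62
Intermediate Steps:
V(Y) = -3*Y*(6 - Y)
j = -4/33 (j = (8 - 4)/(3*2*(-6 + 2) - 9) = 4/(3*2*(-4) - 9) = 4/(-24 - 9) = 4/(-33) = 4*(-1/33) = -4/33 ≈ -0.12121)
C(D) = √(-4/33 + D) (C(D) = √(D - 4/33) = √(-4/33 + D))
(170 + 101) + C(7) = (170 + 101) + √(-132 + 1089*7)/33 = 271 + √(-132 + 7623)/33 = 271 + √7491/33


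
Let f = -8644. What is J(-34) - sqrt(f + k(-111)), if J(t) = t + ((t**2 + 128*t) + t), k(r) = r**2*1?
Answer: -3264 - sqrt(3677) ≈ -3324.6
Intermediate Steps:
k(r) = r**2
J(t) = t**2 + 130*t (J(t) = t + (t**2 + 129*t) = t**2 + 130*t)
J(-34) - sqrt(f + k(-111)) = -34*(130 - 34) - sqrt(-8644 + (-111)**2) = -34*96 - sqrt(-8644 + 12321) = -3264 - sqrt(3677)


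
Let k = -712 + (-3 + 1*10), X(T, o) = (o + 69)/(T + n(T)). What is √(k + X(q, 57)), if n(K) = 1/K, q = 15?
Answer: 8*I*√138990/113 ≈ 26.394*I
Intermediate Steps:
X(T, o) = (69 + o)/(T + 1/T) (X(T, o) = (o + 69)/(T + 1/T) = (69 + o)/(T + 1/T))
k = -705 (k = -712 + (-3 + 10) = -712 + 7 = -705)
√(k + X(q, 57)) = √(-705 + 15*(69 + 57)/(1 + 15²)) = √(-705 + 15*126/(1 + 225)) = √(-705 + 15*126/226) = √(-705 + 15*(1/226)*126) = √(-705 + 945/113) = √(-78720/113) = 8*I*√138990/113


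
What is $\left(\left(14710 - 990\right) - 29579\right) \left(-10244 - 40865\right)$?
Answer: $810537631$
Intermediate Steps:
$\left(\left(14710 - 990\right) - 29579\right) \left(-10244 - 40865\right) = \left(\left(14710 - 990\right) - 29579\right) \left(-51109\right) = \left(13720 - 29579\right) \left(-51109\right) = \left(-15859\right) \left(-51109\right) = 810537631$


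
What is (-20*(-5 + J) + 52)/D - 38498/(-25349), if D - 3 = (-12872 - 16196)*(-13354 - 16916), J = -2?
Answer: 11291315688594/7434763371229 ≈ 1.5187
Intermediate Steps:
D = 879888363 (D = 3 + (-12872 - 16196)*(-13354 - 16916) = 3 - 29068*(-30270) = 3 + 879888360 = 879888363)
(-20*(-5 + J) + 52)/D - 38498/(-25349) = (-20*(-5 - 2) + 52)/879888363 - 38498/(-25349) = (-20*(-7) + 52)*(1/879888363) - 38498*(-1/25349) = (-4*(-35) + 52)*(1/879888363) + 38498/25349 = (140 + 52)*(1/879888363) + 38498/25349 = 192*(1/879888363) + 38498/25349 = 64/293296121 + 38498/25349 = 11291315688594/7434763371229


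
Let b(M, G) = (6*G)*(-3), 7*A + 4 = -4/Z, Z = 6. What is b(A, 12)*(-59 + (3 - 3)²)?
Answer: 12744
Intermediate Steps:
A = -⅔ (A = -4/7 + (-4/6)/7 = -4/7 + (-4*⅙)/7 = -4/7 + (⅐)*(-⅔) = -4/7 - 2/21 = -⅔ ≈ -0.66667)
b(M, G) = -18*G
b(A, 12)*(-59 + (3 - 3)²) = (-18*12)*(-59 + (3 - 3)²) = -216*(-59 + 0²) = -216*(-59 + 0) = -216*(-59) = 12744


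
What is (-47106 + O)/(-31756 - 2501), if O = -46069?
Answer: 93175/34257 ≈ 2.7199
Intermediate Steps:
(-47106 + O)/(-31756 - 2501) = (-47106 - 46069)/(-31756 - 2501) = -93175/(-34257) = -93175*(-1/34257) = 93175/34257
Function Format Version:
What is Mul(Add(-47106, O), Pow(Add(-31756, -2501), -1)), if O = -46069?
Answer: Rational(93175, 34257) ≈ 2.7199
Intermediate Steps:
Mul(Add(-47106, O), Pow(Add(-31756, -2501), -1)) = Mul(Add(-47106, -46069), Pow(Add(-31756, -2501), -1)) = Mul(-93175, Pow(-34257, -1)) = Mul(-93175, Rational(-1, 34257)) = Rational(93175, 34257)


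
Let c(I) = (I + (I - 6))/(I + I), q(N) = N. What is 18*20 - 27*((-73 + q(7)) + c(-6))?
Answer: 4203/2 ≈ 2101.5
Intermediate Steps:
c(I) = (-6 + 2*I)/(2*I) (c(I) = (I + (-6 + I))/((2*I)) = (-6 + 2*I)*(1/(2*I)) = (-6 + 2*I)/(2*I))
18*20 - 27*((-73 + q(7)) + c(-6)) = 18*20 - 27*((-73 + 7) + (-3 - 6)/(-6)) = 360 - 27*(-66 - ⅙*(-9)) = 360 - 27*(-66 + 3/2) = 360 - 27*(-129/2) = 360 + 3483/2 = 4203/2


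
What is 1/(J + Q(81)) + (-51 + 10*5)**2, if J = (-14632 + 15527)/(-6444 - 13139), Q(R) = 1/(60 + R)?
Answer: -2654591/106612 ≈ -24.900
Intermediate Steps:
J = -895/19583 (J = 895/(-19583) = 895*(-1/19583) = -895/19583 ≈ -0.045703)
1/(J + Q(81)) + (-51 + 10*5)**2 = 1/(-895/19583 + 1/(60 + 81)) + (-51 + 10*5)**2 = 1/(-895/19583 + 1/141) + (-51 + 50)**2 = 1/(-895/19583 + 1/141) + (-1)**2 = 1/(-106612/2761203) + 1 = -2761203/106612 + 1 = -2654591/106612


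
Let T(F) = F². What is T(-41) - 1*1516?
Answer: 165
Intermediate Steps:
T(-41) - 1*1516 = (-41)² - 1*1516 = 1681 - 1516 = 165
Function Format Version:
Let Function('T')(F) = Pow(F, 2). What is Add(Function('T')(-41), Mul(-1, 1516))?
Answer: 165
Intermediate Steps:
Add(Function('T')(-41), Mul(-1, 1516)) = Add(Pow(-41, 2), Mul(-1, 1516)) = Add(1681, -1516) = 165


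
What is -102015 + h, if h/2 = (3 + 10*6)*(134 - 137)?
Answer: -102393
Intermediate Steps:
h = -378 (h = 2*((3 + 10*6)*(134 - 137)) = 2*((3 + 60)*(-3)) = 2*(63*(-3)) = 2*(-189) = -378)
-102015 + h = -102015 - 378 = -102393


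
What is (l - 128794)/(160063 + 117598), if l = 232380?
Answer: 103586/277661 ≈ 0.37307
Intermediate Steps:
(l - 128794)/(160063 + 117598) = (232380 - 128794)/(160063 + 117598) = 103586/277661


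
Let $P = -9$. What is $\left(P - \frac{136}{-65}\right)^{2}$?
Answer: $\frac{201601}{4225} \approx 47.716$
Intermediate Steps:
$\left(P - \frac{136}{-65}\right)^{2} = \left(-9 - \frac{136}{-65}\right)^{2} = \left(-9 - 136 \left(- \frac{1}{65}\right)\right)^{2} = \left(-9 - - \frac{136}{65}\right)^{2} = \left(-9 + \frac{136}{65}\right)^{2} = \left(- \frac{449}{65}\right)^{2} = \frac{201601}{4225}$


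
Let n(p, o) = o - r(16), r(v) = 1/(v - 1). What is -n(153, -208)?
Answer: 3121/15 ≈ 208.07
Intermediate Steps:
r(v) = 1/(-1 + v)
n(p, o) = -1/15 + o (n(p, o) = o - 1/(-1 + 16) = o - 1/15 = -1/15 + o)
-n(153, -208) = -(-1/15 - 208) = -1*(-3121/15) = 3121/15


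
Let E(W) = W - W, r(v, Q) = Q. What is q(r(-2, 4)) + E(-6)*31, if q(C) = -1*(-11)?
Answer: 11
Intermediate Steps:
q(C) = 11
E(W) = 0
q(r(-2, 4)) + E(-6)*31 = 11 + 0*31 = 11 + 0 = 11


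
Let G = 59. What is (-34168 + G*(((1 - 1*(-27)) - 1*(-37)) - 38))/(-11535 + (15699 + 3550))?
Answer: -32575/7714 ≈ -4.2228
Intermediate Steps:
(-34168 + G*(((1 - 1*(-27)) - 1*(-37)) - 38))/(-11535 + (15699 + 3550)) = (-34168 + 59*(((1 - 1*(-27)) - 1*(-37)) - 38))/(-11535 + (15699 + 3550)) = (-34168 + 59*(((1 + 27) + 37) - 38))/(-11535 + 19249) = (-34168 + 59*((28 + 37) - 38))/7714 = (-34168 + 59*(65 - 38))*(1/7714) = (-34168 + 59*27)*(1/7714) = (-34168 + 1593)*(1/7714) = -32575*1/7714 = -32575/7714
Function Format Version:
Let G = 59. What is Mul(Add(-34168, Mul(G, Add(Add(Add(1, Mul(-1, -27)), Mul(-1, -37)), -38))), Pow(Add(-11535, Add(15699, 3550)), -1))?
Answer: Rational(-32575, 7714) ≈ -4.2228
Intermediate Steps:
Mul(Add(-34168, Mul(G, Add(Add(Add(1, Mul(-1, -27)), Mul(-1, -37)), -38))), Pow(Add(-11535, Add(15699, 3550)), -1)) = Mul(Add(-34168, Mul(59, Add(Add(Add(1, Mul(-1, -27)), Mul(-1, -37)), -38))), Pow(Add(-11535, Add(15699, 3550)), -1)) = Mul(Add(-34168, Mul(59, Add(Add(Add(1, 27), 37), -38))), Pow(Add(-11535, 19249), -1)) = Mul(Add(-34168, Mul(59, Add(Add(28, 37), -38))), Pow(7714, -1)) = Mul(Add(-34168, Mul(59, Add(65, -38))), Rational(1, 7714)) = Mul(Add(-34168, Mul(59, 27)), Rational(1, 7714)) = Mul(Add(-34168, 1593), Rational(1, 7714)) = Mul(-32575, Rational(1, 7714)) = Rational(-32575, 7714)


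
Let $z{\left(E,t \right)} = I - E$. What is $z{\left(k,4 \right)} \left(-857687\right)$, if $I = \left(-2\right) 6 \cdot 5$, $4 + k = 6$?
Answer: $53176594$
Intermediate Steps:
$k = 2$ ($k = -4 + 6 = 2$)
$I = -60$ ($I = \left(-12\right) 5 = -60$)
$z{\left(E,t \right)} = -60 - E$
$z{\left(k,4 \right)} \left(-857687\right) = \left(-60 - 2\right) \left(-857687\right) = \left(-62\right) \left(-857687\right) = 53176594$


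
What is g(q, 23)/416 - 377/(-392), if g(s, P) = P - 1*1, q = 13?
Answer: 10341/10192 ≈ 1.0146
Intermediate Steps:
g(s, P) = -1 + P (g(s, P) = P - 1 = -1 + P)
g(q, 23)/416 - 377/(-392) = (-1 + 23)/416 - 377/(-392) = 22*(1/416) - 377*(-1/392) = 11/208 + 377/392 = 10341/10192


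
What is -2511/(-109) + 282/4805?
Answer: 12096093/523745 ≈ 23.095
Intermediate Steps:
-2511/(-109) + 282/4805 = -2511*(-1/109) + 282*(1/4805) = 2511/109 + 282/4805 = 12096093/523745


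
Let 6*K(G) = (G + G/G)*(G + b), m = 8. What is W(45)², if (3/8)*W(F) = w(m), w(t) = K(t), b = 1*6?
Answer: 3136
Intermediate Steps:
b = 6
K(G) = (1 + G)*(6 + G)/6 (K(G) = ((G + G/G)*(G + 6))/6 = ((G + 1)*(6 + G))/6 = ((1 + G)*(6 + G))/6 = (1 + G)*(6 + G)/6)
w(t) = 1 + t²/6 + 7*t/6
W(F) = 56 (W(F) = 8*(1 + (⅙)*8² + (7/6)*8)/3 = 8*(1 + (⅙)*64 + 28/3)/3 = 8*(1 + 32/3 + 28/3)/3 = (8/3)*21 = 56)
W(45)² = 56² = 3136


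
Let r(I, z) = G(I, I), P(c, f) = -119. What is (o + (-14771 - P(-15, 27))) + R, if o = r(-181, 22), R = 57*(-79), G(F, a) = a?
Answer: -19336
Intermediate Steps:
r(I, z) = I
R = -4503
o = -181
(o + (-14771 - P(-15, 27))) + R = (-181 + (-14771 - 1*(-119))) - 4503 = (-181 + (-14771 + 119)) - 4503 = (-181 - 14652) - 4503 = -14833 - 4503 = -19336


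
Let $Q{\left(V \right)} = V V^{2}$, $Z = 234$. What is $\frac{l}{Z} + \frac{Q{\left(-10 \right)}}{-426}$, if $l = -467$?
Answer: $\frac{5843}{16614} \approx 0.35169$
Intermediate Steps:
$Q{\left(V \right)} = V^{3}$
$\frac{l}{Z} + \frac{Q{\left(-10 \right)}}{-426} = - \frac{467}{234} + \frac{\left(-10\right)^{3}}{-426} = \left(-467\right) \frac{1}{234} - - \frac{500}{213} = - \frac{467}{234} + \frac{500}{213} = \frac{5843}{16614}$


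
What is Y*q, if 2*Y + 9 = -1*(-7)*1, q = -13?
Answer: 13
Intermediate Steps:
Y = -1 (Y = -9/2 + (-1*(-7)*1)/2 = -9/2 + (7*1)/2 = -9/2 + (½)*7 = -9/2 + 7/2 = -1)
Y*q = -1*(-13) = 13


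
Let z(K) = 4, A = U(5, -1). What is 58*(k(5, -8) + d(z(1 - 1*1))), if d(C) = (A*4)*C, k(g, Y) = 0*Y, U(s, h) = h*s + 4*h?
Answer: -8352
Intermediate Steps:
U(s, h) = 4*h + h*s
k(g, Y) = 0
A = -9 (A = -(4 + 5) = -1*9 = -9)
d(C) = -36*C (d(C) = (-9*4)*C = -36*C)
58*(k(5, -8) + d(z(1 - 1*1))) = 58*(0 - 36*4) = 58*(0 - 144) = 58*(-144) = -8352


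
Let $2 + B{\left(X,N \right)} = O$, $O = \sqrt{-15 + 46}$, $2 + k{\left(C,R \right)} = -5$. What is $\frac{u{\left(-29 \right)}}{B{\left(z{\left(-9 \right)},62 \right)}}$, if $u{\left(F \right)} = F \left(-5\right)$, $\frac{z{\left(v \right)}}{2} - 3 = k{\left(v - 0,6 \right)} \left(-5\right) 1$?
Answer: $\frac{290}{27} + \frac{145 \sqrt{31}}{27} \approx 40.642$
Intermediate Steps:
$k{\left(C,R \right)} = -7$ ($k{\left(C,R \right)} = -2 - 5 = -7$)
$O = \sqrt{31} \approx 5.5678$
$z{\left(v \right)} = 76$ ($z{\left(v \right)} = 6 + 2 \left(-7\right) \left(-5\right) 1 = 6 + 2 \cdot 35 \cdot 1 = 6 + 2 \cdot 35 = 6 + 70 = 76$)
$B{\left(X,N \right)} = -2 + \sqrt{31}$
$u{\left(F \right)} = - 5 F$
$\frac{u{\left(-29 \right)}}{B{\left(z{\left(-9 \right)},62 \right)}} = \frac{\left(-5\right) \left(-29\right)}{-2 + \sqrt{31}} = \frac{145}{-2 + \sqrt{31}}$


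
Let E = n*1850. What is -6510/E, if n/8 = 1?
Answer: -651/1480 ≈ -0.43986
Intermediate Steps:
n = 8 (n = 8*1 = 8)
E = 14800 (E = 8*1850 = 14800)
-6510/E = -6510/14800 = -6510*1/14800 = -651/1480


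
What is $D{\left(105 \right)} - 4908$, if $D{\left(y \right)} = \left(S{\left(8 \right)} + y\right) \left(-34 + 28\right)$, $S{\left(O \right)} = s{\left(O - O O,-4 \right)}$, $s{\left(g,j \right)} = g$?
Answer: $-5202$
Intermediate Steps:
$S{\left(O \right)} = O - O^{2}$ ($S{\left(O \right)} = O - O O = O - O^{2}$)
$D{\left(y \right)} = 336 - 6 y$ ($D{\left(y \right)} = \left(8 \left(1 - 8\right) + y\right) \left(-34 + 28\right) = \left(8 \left(1 - 8\right) + y\right) \left(-6\right) = \left(8 \left(-7\right) + y\right) \left(-6\right) = \left(-56 + y\right) \left(-6\right) = 336 - 6 y$)
$D{\left(105 \right)} - 4908 = \left(336 - 630\right) - 4908 = -294 - 4908 = -5202$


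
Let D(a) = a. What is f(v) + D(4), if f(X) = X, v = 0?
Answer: 4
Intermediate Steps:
f(v) + D(4) = 0 + 4 = 4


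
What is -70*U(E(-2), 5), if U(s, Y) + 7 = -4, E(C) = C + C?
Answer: 770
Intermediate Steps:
E(C) = 2*C
U(s, Y) = -11 (U(s, Y) = -7 - 4 = -11)
-70*U(E(-2), 5) = -70*(-11) = 770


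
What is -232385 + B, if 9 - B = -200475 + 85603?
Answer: -117504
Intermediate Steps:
B = 114881 (B = 9 - (-200475 + 85603) = 9 - 1*(-114872) = 9 + 114872 = 114881)
-232385 + B = -232385 + 114881 = -117504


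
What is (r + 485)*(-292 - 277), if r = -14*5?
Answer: -236135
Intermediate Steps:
r = -70
(r + 485)*(-292 - 277) = (-70 + 485)*(-292 - 277) = 415*(-569) = -236135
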